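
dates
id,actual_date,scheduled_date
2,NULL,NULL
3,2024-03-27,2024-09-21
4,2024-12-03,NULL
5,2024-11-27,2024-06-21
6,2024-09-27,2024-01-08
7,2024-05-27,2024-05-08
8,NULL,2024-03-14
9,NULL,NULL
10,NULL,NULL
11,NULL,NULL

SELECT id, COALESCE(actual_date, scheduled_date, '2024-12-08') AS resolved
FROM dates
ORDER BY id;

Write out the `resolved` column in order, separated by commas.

id=2: actual_date=NULL, scheduled_date=NULL, → literal 2024-12-08 → 2024-12-08
id=3: actual_date=2024-03-27 → 2024-03-27
id=4: actual_date=2024-12-03 → 2024-12-03
id=5: actual_date=2024-11-27 → 2024-11-27
id=6: actual_date=2024-09-27 → 2024-09-27
id=7: actual_date=2024-05-27 → 2024-05-27
id=8: actual_date=NULL, scheduled_date=2024-03-14 → 2024-03-14
id=9: actual_date=NULL, scheduled_date=NULL, → literal 2024-12-08 → 2024-12-08
id=10: actual_date=NULL, scheduled_date=NULL, → literal 2024-12-08 → 2024-12-08
id=11: actual_date=NULL, scheduled_date=NULL, → literal 2024-12-08 → 2024-12-08

2024-12-08, 2024-03-27, 2024-12-03, 2024-11-27, 2024-09-27, 2024-05-27, 2024-03-14, 2024-12-08, 2024-12-08, 2024-12-08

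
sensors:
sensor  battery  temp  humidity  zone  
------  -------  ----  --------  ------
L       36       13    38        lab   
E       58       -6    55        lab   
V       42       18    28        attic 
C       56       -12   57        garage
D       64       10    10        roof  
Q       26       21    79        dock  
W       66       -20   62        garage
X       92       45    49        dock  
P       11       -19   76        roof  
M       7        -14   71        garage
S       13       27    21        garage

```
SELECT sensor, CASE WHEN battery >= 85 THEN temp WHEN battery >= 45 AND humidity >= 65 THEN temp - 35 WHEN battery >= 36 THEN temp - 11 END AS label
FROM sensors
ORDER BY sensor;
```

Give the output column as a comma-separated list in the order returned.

-23, -1, -17, 2, NULL, NULL, NULL, NULL, 7, -31, 45

sensor=C: battery >= 36 → -23
sensor=D: battery >= 36 → -1
sensor=E: battery >= 36 → -17
sensor=L: battery >= 36 → 2
sensor=M: (no match → NULL) → NULL
sensor=P: (no match → NULL) → NULL
sensor=Q: (no match → NULL) → NULL
sensor=S: (no match → NULL) → NULL
sensor=V: battery >= 36 → 7
sensor=W: battery >= 36 → -31
sensor=X: battery >= 85 → 45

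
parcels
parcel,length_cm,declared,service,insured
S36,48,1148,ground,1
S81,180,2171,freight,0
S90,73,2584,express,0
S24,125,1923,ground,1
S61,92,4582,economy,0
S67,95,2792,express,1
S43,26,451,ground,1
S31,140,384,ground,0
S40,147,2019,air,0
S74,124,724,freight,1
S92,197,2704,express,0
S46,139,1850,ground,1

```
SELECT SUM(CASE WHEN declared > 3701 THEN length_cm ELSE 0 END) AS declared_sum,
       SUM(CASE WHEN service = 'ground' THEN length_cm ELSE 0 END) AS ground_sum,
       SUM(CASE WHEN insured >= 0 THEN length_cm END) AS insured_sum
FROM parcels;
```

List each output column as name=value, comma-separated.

[declared_sum: declared > 3701]
parcel=S36: ✗
parcel=S81: ✗
parcel=S90: ✗
parcel=S24: ✗
parcel=S61: ✓ → 92
parcel=S67: ✗
parcel=S43: ✗
parcel=S31: ✗
parcel=S40: ✗
parcel=S74: ✗
parcel=S92: ✗
parcel=S46: ✗
declared_sum = 92
—
[ground_sum: service = 'ground']
parcel=S36: ✓ → 48
parcel=S81: ✗
parcel=S90: ✗
parcel=S24: ✓ → 125
parcel=S61: ✗
parcel=S67: ✗
parcel=S43: ✓ → 26
parcel=S31: ✓ → 140
parcel=S40: ✗
parcel=S74: ✗
parcel=S92: ✗
parcel=S46: ✓ → 139
ground_sum = 48 + 125 + 26 + 140 + 139 = 478
—
[insured_sum: insured >= 0]
parcel=S36: ✓ → 48
parcel=S81: ✓ → 180
parcel=S90: ✓ → 73
parcel=S24: ✓ → 125
parcel=S61: ✓ → 92
parcel=S67: ✓ → 95
parcel=S43: ✓ → 26
parcel=S31: ✓ → 140
parcel=S40: ✓ → 147
parcel=S74: ✓ → 124
parcel=S92: ✓ → 197
parcel=S46: ✓ → 139
insured_sum = 48 + 180 + 73 + 125 + 92 + 95 + 26 + 140 + 147 + 124 + 197 + 139 = 1386

declared_sum=92, ground_sum=478, insured_sum=1386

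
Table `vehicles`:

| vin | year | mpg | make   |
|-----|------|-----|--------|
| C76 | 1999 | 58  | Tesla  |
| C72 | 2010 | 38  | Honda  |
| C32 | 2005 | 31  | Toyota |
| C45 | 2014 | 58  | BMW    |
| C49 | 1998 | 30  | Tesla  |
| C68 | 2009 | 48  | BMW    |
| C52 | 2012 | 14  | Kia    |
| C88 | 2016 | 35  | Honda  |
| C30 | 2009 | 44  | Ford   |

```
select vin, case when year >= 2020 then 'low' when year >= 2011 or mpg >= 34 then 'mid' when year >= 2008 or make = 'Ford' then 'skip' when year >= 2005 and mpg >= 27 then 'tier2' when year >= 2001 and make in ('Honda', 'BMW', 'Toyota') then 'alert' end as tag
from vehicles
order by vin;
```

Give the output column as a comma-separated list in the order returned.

vin=C30: year >= 2011 or mpg >= 34 → mid
vin=C32: year >= 2005 and mpg >= 27 → tier2
vin=C45: year >= 2011 or mpg >= 34 → mid
vin=C49: (no match → NULL) → NULL
vin=C52: year >= 2011 or mpg >= 34 → mid
vin=C68: year >= 2011 or mpg >= 34 → mid
vin=C72: year >= 2011 or mpg >= 34 → mid
vin=C76: year >= 2011 or mpg >= 34 → mid
vin=C88: year >= 2011 or mpg >= 34 → mid

mid, tier2, mid, NULL, mid, mid, mid, mid, mid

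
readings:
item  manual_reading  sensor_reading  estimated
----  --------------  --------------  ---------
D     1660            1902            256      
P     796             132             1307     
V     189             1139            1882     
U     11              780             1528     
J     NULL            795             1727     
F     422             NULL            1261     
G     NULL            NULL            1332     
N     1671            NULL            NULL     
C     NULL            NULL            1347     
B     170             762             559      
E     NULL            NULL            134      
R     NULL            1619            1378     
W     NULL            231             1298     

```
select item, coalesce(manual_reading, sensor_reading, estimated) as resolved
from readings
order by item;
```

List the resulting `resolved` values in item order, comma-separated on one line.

item=B: manual_reading=170 → 170
item=C: manual_reading=NULL, sensor_reading=NULL, estimated=1347 → 1347
item=D: manual_reading=1660 → 1660
item=E: manual_reading=NULL, sensor_reading=NULL, estimated=134 → 134
item=F: manual_reading=422 → 422
item=G: manual_reading=NULL, sensor_reading=NULL, estimated=1332 → 1332
item=J: manual_reading=NULL, sensor_reading=795 → 795
item=N: manual_reading=1671 → 1671
item=P: manual_reading=796 → 796
item=R: manual_reading=NULL, sensor_reading=1619 → 1619
item=U: manual_reading=11 → 11
item=V: manual_reading=189 → 189
item=W: manual_reading=NULL, sensor_reading=231 → 231

170, 1347, 1660, 134, 422, 1332, 795, 1671, 796, 1619, 11, 189, 231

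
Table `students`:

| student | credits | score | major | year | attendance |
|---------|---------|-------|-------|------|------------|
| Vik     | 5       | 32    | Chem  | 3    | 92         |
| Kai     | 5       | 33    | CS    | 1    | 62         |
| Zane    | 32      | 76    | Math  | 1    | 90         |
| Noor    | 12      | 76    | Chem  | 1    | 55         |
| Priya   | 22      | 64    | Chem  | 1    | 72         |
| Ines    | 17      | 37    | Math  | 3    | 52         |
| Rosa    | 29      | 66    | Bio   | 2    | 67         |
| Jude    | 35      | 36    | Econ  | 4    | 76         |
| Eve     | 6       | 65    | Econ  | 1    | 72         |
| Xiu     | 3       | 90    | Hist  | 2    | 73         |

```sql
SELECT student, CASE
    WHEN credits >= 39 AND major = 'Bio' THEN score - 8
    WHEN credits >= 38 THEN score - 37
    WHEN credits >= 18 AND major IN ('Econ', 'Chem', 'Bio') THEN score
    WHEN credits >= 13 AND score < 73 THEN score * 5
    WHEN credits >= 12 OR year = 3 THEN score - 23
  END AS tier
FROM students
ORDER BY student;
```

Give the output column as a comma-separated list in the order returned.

student=Eve: (no match → NULL) → NULL
student=Ines: credits >= 13 AND score < 73 → 185
student=Jude: credits >= 18 AND major IN ('Econ', 'Chem', 'Bio') → 36
student=Kai: (no match → NULL) → NULL
student=Noor: credits >= 12 OR year = 3 → 53
student=Priya: credits >= 18 AND major IN ('Econ', 'Chem', 'Bio') → 64
student=Rosa: credits >= 18 AND major IN ('Econ', 'Chem', 'Bio') → 66
student=Vik: credits >= 12 OR year = 3 → 9
student=Xiu: (no match → NULL) → NULL
student=Zane: credits >= 12 OR year = 3 → 53

NULL, 185, 36, NULL, 53, 64, 66, 9, NULL, 53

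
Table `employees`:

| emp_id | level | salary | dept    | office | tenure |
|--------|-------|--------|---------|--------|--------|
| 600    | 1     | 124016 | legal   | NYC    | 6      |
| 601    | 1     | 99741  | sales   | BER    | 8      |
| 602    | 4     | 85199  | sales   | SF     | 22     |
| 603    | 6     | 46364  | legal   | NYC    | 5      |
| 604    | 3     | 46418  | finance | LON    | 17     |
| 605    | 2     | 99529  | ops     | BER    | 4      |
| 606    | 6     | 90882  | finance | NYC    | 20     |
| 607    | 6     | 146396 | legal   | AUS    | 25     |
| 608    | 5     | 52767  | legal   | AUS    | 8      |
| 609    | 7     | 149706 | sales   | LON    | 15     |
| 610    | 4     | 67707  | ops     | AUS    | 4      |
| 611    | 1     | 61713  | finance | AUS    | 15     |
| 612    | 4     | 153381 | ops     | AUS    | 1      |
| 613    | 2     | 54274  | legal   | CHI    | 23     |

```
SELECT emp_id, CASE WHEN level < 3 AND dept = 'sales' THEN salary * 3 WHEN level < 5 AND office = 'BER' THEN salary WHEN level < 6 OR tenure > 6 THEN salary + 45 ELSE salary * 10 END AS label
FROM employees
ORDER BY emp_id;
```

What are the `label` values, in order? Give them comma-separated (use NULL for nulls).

emp_id=600: level < 6 OR tenure > 6 → 124061
emp_id=601: level < 3 AND dept = 'sales' → 299223
emp_id=602: level < 6 OR tenure > 6 → 85244
emp_id=603: ELSE → 463640
emp_id=604: level < 6 OR tenure > 6 → 46463
emp_id=605: level < 5 AND office = 'BER' → 99529
emp_id=606: level < 6 OR tenure > 6 → 90927
emp_id=607: level < 6 OR tenure > 6 → 146441
emp_id=608: level < 6 OR tenure > 6 → 52812
emp_id=609: level < 6 OR tenure > 6 → 149751
emp_id=610: level < 6 OR tenure > 6 → 67752
emp_id=611: level < 6 OR tenure > 6 → 61758
emp_id=612: level < 6 OR tenure > 6 → 153426
emp_id=613: level < 6 OR tenure > 6 → 54319

124061, 299223, 85244, 463640, 46463, 99529, 90927, 146441, 52812, 149751, 67752, 61758, 153426, 54319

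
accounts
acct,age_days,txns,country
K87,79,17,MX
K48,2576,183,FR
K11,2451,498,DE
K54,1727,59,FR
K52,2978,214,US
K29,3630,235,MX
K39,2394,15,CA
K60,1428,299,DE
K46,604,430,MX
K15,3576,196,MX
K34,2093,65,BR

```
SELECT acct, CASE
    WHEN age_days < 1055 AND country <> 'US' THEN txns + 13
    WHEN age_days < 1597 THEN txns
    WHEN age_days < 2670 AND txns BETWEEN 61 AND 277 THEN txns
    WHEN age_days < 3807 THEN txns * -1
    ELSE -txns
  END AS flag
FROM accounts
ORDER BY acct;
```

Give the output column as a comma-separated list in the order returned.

-498, -196, -235, 65, -15, 443, 183, -214, -59, 299, 30

acct=K11: age_days < 3807 → -498
acct=K15: age_days < 3807 → -196
acct=K29: age_days < 3807 → -235
acct=K34: age_days < 2670 AND txns BETWEEN 61 AND 277 → 65
acct=K39: age_days < 3807 → -15
acct=K46: age_days < 1055 AND country <> 'US' → 443
acct=K48: age_days < 2670 AND txns BETWEEN 61 AND 277 → 183
acct=K52: age_days < 3807 → -214
acct=K54: age_days < 3807 → -59
acct=K60: age_days < 1597 → 299
acct=K87: age_days < 1055 AND country <> 'US' → 30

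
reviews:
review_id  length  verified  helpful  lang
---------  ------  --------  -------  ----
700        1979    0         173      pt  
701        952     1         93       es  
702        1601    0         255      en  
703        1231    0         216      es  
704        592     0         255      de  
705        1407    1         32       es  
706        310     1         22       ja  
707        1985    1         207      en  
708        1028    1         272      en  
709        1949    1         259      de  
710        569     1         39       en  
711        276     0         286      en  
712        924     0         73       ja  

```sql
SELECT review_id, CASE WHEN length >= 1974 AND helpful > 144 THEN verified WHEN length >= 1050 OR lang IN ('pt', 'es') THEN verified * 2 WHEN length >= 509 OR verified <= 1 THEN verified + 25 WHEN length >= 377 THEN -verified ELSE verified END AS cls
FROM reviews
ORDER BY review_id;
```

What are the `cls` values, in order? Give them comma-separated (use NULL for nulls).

0, 2, 0, 0, 25, 2, 26, 1, 26, 2, 26, 25, 25

review_id=700: length >= 1974 AND helpful > 144 → 0
review_id=701: length >= 1050 OR lang IN ('pt', 'es') → 2
review_id=702: length >= 1050 OR lang IN ('pt', 'es') → 0
review_id=703: length >= 1050 OR lang IN ('pt', 'es') → 0
review_id=704: length >= 509 OR verified <= 1 → 25
review_id=705: length >= 1050 OR lang IN ('pt', 'es') → 2
review_id=706: length >= 509 OR verified <= 1 → 26
review_id=707: length >= 1974 AND helpful > 144 → 1
review_id=708: length >= 509 OR verified <= 1 → 26
review_id=709: length >= 1050 OR lang IN ('pt', 'es') → 2
review_id=710: length >= 509 OR verified <= 1 → 26
review_id=711: length >= 509 OR verified <= 1 → 25
review_id=712: length >= 509 OR verified <= 1 → 25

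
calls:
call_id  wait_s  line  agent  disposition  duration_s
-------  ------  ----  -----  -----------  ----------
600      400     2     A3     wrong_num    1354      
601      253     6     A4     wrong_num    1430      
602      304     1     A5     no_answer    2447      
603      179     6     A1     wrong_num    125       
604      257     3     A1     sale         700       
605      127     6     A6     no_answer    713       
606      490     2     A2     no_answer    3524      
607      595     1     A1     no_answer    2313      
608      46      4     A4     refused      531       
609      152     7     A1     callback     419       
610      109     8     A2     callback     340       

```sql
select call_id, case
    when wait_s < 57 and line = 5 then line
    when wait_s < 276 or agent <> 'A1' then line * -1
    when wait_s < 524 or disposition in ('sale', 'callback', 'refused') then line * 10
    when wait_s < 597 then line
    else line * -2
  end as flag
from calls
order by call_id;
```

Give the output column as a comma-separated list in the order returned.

call_id=600: wait_s < 276 or agent <> 'A1' → -2
call_id=601: wait_s < 276 or agent <> 'A1' → -6
call_id=602: wait_s < 276 or agent <> 'A1' → -1
call_id=603: wait_s < 276 or agent <> 'A1' → -6
call_id=604: wait_s < 276 or agent <> 'A1' → -3
call_id=605: wait_s < 276 or agent <> 'A1' → -6
call_id=606: wait_s < 276 or agent <> 'A1' → -2
call_id=607: wait_s < 597 → 1
call_id=608: wait_s < 276 or agent <> 'A1' → -4
call_id=609: wait_s < 276 or agent <> 'A1' → -7
call_id=610: wait_s < 276 or agent <> 'A1' → -8

-2, -6, -1, -6, -3, -6, -2, 1, -4, -7, -8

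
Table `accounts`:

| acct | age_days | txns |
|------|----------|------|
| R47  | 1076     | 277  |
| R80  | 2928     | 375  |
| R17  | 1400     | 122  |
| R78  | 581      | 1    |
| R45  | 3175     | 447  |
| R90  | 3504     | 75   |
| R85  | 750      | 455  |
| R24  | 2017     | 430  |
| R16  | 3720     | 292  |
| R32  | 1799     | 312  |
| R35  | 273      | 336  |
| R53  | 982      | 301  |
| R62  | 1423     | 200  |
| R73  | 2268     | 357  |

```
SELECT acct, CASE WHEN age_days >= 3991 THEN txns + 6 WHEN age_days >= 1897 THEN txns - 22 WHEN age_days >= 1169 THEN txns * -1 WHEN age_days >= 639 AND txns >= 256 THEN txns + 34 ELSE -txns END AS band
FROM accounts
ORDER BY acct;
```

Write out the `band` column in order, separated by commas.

acct=R16: age_days >= 1897 → 270
acct=R17: age_days >= 1169 → -122
acct=R24: age_days >= 1897 → 408
acct=R32: age_days >= 1169 → -312
acct=R35: ELSE → -336
acct=R45: age_days >= 1897 → 425
acct=R47: age_days >= 639 AND txns >= 256 → 311
acct=R53: age_days >= 639 AND txns >= 256 → 335
acct=R62: age_days >= 1169 → -200
acct=R73: age_days >= 1897 → 335
acct=R78: ELSE → -1
acct=R80: age_days >= 1897 → 353
acct=R85: age_days >= 639 AND txns >= 256 → 489
acct=R90: age_days >= 1897 → 53

270, -122, 408, -312, -336, 425, 311, 335, -200, 335, -1, 353, 489, 53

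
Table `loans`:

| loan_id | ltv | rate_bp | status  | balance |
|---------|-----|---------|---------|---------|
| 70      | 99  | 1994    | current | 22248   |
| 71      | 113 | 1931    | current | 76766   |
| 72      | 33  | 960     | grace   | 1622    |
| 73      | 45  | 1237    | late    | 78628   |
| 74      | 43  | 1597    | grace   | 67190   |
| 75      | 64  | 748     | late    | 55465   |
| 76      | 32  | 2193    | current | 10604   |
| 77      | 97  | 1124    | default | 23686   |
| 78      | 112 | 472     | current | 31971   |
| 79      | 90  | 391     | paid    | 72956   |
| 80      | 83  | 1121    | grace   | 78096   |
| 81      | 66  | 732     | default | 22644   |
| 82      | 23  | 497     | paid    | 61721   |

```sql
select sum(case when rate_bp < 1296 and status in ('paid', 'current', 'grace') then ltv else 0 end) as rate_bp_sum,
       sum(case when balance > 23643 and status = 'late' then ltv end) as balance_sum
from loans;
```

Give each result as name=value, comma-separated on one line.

[rate_bp_sum: rate_bp < 1296 and status in ('paid', 'current', 'grace')]
loan_id=70: ✗
loan_id=71: ✗
loan_id=72: ✓ → 33
loan_id=73: ✗
loan_id=74: ✗
loan_id=75: ✗
loan_id=76: ✗
loan_id=77: ✗
loan_id=78: ✓ → 112
loan_id=79: ✓ → 90
loan_id=80: ✓ → 83
loan_id=81: ✗
loan_id=82: ✓ → 23
rate_bp_sum = 33 + 112 + 90 + 83 + 23 = 341
—
[balance_sum: balance > 23643 and status = 'late']
loan_id=70: ✗
loan_id=71: ✗
loan_id=72: ✗
loan_id=73: ✓ → 45
loan_id=74: ✗
loan_id=75: ✓ → 64
loan_id=76: ✗
loan_id=77: ✗
loan_id=78: ✗
loan_id=79: ✗
loan_id=80: ✗
loan_id=81: ✗
loan_id=82: ✗
balance_sum = 45 + 64 = 109

rate_bp_sum=341, balance_sum=109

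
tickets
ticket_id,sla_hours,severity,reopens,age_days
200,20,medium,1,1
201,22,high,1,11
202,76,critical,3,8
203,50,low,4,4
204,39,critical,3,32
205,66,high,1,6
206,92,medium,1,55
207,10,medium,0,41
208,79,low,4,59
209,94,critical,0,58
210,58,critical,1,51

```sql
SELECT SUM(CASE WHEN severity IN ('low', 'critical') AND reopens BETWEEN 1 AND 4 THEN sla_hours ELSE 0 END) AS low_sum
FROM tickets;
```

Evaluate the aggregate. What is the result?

ticket_id=200: ✗
ticket_id=201: ✗
ticket_id=202: ✓ → 76
ticket_id=203: ✓ → 50
ticket_id=204: ✓ → 39
ticket_id=205: ✗
ticket_id=206: ✗
ticket_id=207: ✗
ticket_id=208: ✓ → 79
ticket_id=209: ✗
ticket_id=210: ✓ → 58
low_sum = 76 + 50 + 39 + 79 + 58 = 302

302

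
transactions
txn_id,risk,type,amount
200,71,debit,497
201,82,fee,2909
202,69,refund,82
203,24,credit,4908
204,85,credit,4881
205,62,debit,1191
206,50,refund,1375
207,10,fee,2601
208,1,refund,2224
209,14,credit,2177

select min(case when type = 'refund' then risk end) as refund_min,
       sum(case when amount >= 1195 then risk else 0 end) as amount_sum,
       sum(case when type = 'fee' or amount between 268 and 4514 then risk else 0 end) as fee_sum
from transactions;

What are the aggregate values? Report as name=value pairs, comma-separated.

[refund_min: type = 'refund']
txn_id=200: ✗
txn_id=201: ✗
txn_id=202: ✓ → 69
txn_id=203: ✗
txn_id=204: ✗
txn_id=205: ✗
txn_id=206: ✓ → 50
txn_id=207: ✗
txn_id=208: ✓ → 1
txn_id=209: ✗
refund_min = MIN(69, 50, 1) = 1
—
[amount_sum: amount >= 1195]
txn_id=200: ✗
txn_id=201: ✓ → 82
txn_id=202: ✗
txn_id=203: ✓ → 24
txn_id=204: ✓ → 85
txn_id=205: ✗
txn_id=206: ✓ → 50
txn_id=207: ✓ → 10
txn_id=208: ✓ → 1
txn_id=209: ✓ → 14
amount_sum = 82 + 24 + 85 + 50 + 10 + 1 + 14 = 266
—
[fee_sum: type = 'fee' or amount between 268 and 4514]
txn_id=200: ✓ → 71
txn_id=201: ✓ → 82
txn_id=202: ✗
txn_id=203: ✗
txn_id=204: ✗
txn_id=205: ✓ → 62
txn_id=206: ✓ → 50
txn_id=207: ✓ → 10
txn_id=208: ✓ → 1
txn_id=209: ✓ → 14
fee_sum = 71 + 82 + 62 + 50 + 10 + 1 + 14 = 290

refund_min=1, amount_sum=266, fee_sum=290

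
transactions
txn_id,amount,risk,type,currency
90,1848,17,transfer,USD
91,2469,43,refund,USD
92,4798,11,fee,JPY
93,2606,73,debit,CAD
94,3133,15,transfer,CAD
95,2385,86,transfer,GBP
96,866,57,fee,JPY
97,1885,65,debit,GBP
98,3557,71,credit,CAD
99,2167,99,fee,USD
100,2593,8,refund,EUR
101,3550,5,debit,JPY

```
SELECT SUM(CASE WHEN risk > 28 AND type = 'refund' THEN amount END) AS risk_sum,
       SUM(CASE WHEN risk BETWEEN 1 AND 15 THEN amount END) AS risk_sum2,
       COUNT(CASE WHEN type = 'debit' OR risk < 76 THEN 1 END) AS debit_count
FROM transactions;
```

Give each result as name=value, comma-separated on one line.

[risk_sum: risk > 28 AND type = 'refund']
txn_id=90: ✗
txn_id=91: ✓ → 2469
txn_id=92: ✗
txn_id=93: ✗
txn_id=94: ✗
txn_id=95: ✗
txn_id=96: ✗
txn_id=97: ✗
txn_id=98: ✗
txn_id=99: ✗
txn_id=100: ✗
txn_id=101: ✗
risk_sum = 2469
—
[risk_sum2: risk BETWEEN 1 AND 15]
txn_id=90: ✗
txn_id=91: ✗
txn_id=92: ✓ → 4798
txn_id=93: ✗
txn_id=94: ✓ → 3133
txn_id=95: ✗
txn_id=96: ✗
txn_id=97: ✗
txn_id=98: ✗
txn_id=99: ✗
txn_id=100: ✓ → 2593
txn_id=101: ✓ → 3550
risk_sum2 = 4798 + 3133 + 2593 + 3550 = 14074
—
[debit_count: type = 'debit' OR risk < 76]
txn_id=90: ✓ → 1
txn_id=91: ✓ → 1
txn_id=92: ✓ → 1
txn_id=93: ✓ → 1
txn_id=94: ✓ → 1
txn_id=95: ✗
txn_id=96: ✓ → 1
txn_id=97: ✓ → 1
txn_id=98: ✓ → 1
txn_id=99: ✗
txn_id=100: ✓ → 1
txn_id=101: ✓ → 1
debit_count = COUNT(1, 1, 1, 1, 1, 1, 1, 1, 1, 1) = 10

risk_sum=2469, risk_sum2=14074, debit_count=10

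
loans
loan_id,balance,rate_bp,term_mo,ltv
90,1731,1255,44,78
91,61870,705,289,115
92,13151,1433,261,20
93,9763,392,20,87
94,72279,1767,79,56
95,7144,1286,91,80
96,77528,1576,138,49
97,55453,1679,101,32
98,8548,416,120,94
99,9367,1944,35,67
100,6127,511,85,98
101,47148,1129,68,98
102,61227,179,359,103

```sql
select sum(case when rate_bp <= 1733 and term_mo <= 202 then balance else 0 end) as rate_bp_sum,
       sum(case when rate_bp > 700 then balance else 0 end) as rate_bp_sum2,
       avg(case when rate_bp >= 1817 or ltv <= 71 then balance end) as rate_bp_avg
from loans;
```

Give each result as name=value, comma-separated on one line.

rate_bp_sum=213442, rate_bp_sum2=345671, rate_bp_avg=45555.6

[rate_bp_sum: rate_bp <= 1733 and term_mo <= 202]
loan_id=90: ✓ → 1731
loan_id=91: ✗
loan_id=92: ✗
loan_id=93: ✓ → 9763
loan_id=94: ✗
loan_id=95: ✓ → 7144
loan_id=96: ✓ → 77528
loan_id=97: ✓ → 55453
loan_id=98: ✓ → 8548
loan_id=99: ✗
loan_id=100: ✓ → 6127
loan_id=101: ✓ → 47148
loan_id=102: ✗
rate_bp_sum = 1731 + 9763 + 7144 + 77528 + 55453 + 8548 + 6127 + 47148 = 213442
—
[rate_bp_sum2: rate_bp > 700]
loan_id=90: ✓ → 1731
loan_id=91: ✓ → 61870
loan_id=92: ✓ → 13151
loan_id=93: ✗
loan_id=94: ✓ → 72279
loan_id=95: ✓ → 7144
loan_id=96: ✓ → 77528
loan_id=97: ✓ → 55453
loan_id=98: ✗
loan_id=99: ✓ → 9367
loan_id=100: ✗
loan_id=101: ✓ → 47148
loan_id=102: ✗
rate_bp_sum2 = 1731 + 61870 + 13151 + 72279 + 7144 + 77528 + 55453 + 9367 + 47148 = 345671
—
[rate_bp_avg: rate_bp >= 1817 or ltv <= 71]
loan_id=90: ✗
loan_id=91: ✗
loan_id=92: ✓ → 13151
loan_id=93: ✗
loan_id=94: ✓ → 72279
loan_id=95: ✗
loan_id=96: ✓ → 77528
loan_id=97: ✓ → 55453
loan_id=98: ✗
loan_id=99: ✓ → 9367
loan_id=100: ✗
loan_id=101: ✗
loan_id=102: ✗
rate_bp_avg = (13151 + 72279 + 77528 + 55453 + 9367) / 5 = 45555.6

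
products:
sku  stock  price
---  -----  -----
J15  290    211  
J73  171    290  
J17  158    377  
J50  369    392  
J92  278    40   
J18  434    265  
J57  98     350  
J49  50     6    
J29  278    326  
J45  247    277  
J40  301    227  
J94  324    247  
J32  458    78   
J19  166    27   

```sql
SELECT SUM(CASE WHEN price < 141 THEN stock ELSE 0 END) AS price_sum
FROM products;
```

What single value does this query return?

sku=J15: ✗
sku=J73: ✗
sku=J17: ✗
sku=J50: ✗
sku=J92: ✓ → 278
sku=J18: ✗
sku=J57: ✗
sku=J49: ✓ → 50
sku=J29: ✗
sku=J45: ✗
sku=J40: ✗
sku=J94: ✗
sku=J32: ✓ → 458
sku=J19: ✓ → 166
price_sum = 278 + 50 + 458 + 166 = 952

952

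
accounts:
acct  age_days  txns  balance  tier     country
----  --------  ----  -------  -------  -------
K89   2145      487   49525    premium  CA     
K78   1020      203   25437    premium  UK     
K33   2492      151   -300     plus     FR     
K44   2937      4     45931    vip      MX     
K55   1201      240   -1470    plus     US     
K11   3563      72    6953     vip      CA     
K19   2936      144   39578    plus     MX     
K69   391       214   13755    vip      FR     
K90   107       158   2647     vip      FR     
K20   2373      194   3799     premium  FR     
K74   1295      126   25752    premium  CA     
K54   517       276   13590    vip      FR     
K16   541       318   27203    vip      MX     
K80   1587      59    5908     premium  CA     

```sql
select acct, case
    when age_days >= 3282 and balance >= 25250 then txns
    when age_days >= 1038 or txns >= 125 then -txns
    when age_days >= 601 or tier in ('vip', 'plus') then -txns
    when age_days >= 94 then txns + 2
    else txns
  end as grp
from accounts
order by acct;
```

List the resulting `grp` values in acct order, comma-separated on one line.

-72, -318, -144, -194, -151, -4, -276, -240, -214, -126, -203, -59, -487, -158

acct=K11: age_days >= 1038 or txns >= 125 → -72
acct=K16: age_days >= 1038 or txns >= 125 → -318
acct=K19: age_days >= 1038 or txns >= 125 → -144
acct=K20: age_days >= 1038 or txns >= 125 → -194
acct=K33: age_days >= 1038 or txns >= 125 → -151
acct=K44: age_days >= 1038 or txns >= 125 → -4
acct=K54: age_days >= 1038 or txns >= 125 → -276
acct=K55: age_days >= 1038 or txns >= 125 → -240
acct=K69: age_days >= 1038 or txns >= 125 → -214
acct=K74: age_days >= 1038 or txns >= 125 → -126
acct=K78: age_days >= 1038 or txns >= 125 → -203
acct=K80: age_days >= 1038 or txns >= 125 → -59
acct=K89: age_days >= 1038 or txns >= 125 → -487
acct=K90: age_days >= 1038 or txns >= 125 → -158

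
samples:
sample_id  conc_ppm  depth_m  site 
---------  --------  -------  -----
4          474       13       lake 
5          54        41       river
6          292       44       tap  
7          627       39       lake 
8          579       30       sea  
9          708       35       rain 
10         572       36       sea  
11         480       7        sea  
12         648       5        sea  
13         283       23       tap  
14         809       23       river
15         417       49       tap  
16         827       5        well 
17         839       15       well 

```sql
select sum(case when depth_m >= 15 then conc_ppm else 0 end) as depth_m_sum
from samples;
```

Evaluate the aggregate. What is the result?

5180

sample_id=4: ✗
sample_id=5: ✓ → 54
sample_id=6: ✓ → 292
sample_id=7: ✓ → 627
sample_id=8: ✓ → 579
sample_id=9: ✓ → 708
sample_id=10: ✓ → 572
sample_id=11: ✗
sample_id=12: ✗
sample_id=13: ✓ → 283
sample_id=14: ✓ → 809
sample_id=15: ✓ → 417
sample_id=16: ✗
sample_id=17: ✓ → 839
depth_m_sum = 54 + 292 + 627 + 579 + 708 + 572 + 283 + 809 + 417 + 839 = 5180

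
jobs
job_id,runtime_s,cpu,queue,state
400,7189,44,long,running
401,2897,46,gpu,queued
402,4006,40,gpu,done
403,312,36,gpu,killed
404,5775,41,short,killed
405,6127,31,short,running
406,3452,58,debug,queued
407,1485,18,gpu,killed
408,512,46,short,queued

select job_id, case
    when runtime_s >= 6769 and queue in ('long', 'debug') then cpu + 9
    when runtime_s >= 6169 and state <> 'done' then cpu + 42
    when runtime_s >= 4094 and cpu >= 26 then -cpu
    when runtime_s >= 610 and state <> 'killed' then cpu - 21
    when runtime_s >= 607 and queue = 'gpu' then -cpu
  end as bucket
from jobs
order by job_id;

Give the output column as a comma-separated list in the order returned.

53, 25, 19, NULL, -41, -31, 37, -18, NULL

job_id=400: runtime_s >= 6769 and queue in ('long', 'debug') → 53
job_id=401: runtime_s >= 610 and state <> 'killed' → 25
job_id=402: runtime_s >= 610 and state <> 'killed' → 19
job_id=403: (no match → NULL) → NULL
job_id=404: runtime_s >= 4094 and cpu >= 26 → -41
job_id=405: runtime_s >= 4094 and cpu >= 26 → -31
job_id=406: runtime_s >= 610 and state <> 'killed' → 37
job_id=407: runtime_s >= 607 and queue = 'gpu' → -18
job_id=408: (no match → NULL) → NULL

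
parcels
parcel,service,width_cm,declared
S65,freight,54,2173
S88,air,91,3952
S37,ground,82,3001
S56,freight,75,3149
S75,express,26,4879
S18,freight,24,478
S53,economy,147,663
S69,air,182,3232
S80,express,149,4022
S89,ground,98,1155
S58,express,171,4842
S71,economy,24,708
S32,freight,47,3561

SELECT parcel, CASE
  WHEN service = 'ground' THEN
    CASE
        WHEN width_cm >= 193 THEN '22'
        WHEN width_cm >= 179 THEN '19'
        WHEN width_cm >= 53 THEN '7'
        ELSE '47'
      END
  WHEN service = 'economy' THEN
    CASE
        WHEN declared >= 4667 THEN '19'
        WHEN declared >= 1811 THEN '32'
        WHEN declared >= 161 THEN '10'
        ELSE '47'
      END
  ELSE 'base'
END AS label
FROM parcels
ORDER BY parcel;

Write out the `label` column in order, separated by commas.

base, base, 7, 10, base, base, base, base, 10, base, base, base, 7

parcel=S18: service='freight' → outer ELSE → base
parcel=S32: service='freight' → outer ELSE → base
parcel=S37: service='ground' → inner[width_cm >= 53] → 7
parcel=S53: service='economy' → inner[declared >= 161] → 10
parcel=S56: service='freight' → outer ELSE → base
parcel=S58: service='express' → outer ELSE → base
parcel=S65: service='freight' → outer ELSE → base
parcel=S69: service='air' → outer ELSE → base
parcel=S71: service='economy' → inner[declared >= 161] → 10
parcel=S75: service='express' → outer ELSE → base
parcel=S80: service='express' → outer ELSE → base
parcel=S88: service='air' → outer ELSE → base
parcel=S89: service='ground' → inner[width_cm >= 53] → 7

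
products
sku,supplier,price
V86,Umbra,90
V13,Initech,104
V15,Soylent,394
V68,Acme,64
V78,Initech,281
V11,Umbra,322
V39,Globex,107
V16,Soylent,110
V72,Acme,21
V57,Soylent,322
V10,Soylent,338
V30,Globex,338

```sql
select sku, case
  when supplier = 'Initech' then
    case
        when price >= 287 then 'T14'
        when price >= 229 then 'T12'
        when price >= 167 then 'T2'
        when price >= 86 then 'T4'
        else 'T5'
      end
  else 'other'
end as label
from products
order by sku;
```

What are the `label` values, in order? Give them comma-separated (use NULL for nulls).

sku=V10: supplier='Soylent' → outer ELSE → other
sku=V11: supplier='Umbra' → outer ELSE → other
sku=V13: supplier='Initech' → inner[price >= 86] → T4
sku=V15: supplier='Soylent' → outer ELSE → other
sku=V16: supplier='Soylent' → outer ELSE → other
sku=V30: supplier='Globex' → outer ELSE → other
sku=V39: supplier='Globex' → outer ELSE → other
sku=V57: supplier='Soylent' → outer ELSE → other
sku=V68: supplier='Acme' → outer ELSE → other
sku=V72: supplier='Acme' → outer ELSE → other
sku=V78: supplier='Initech' → inner[price >= 229] → T12
sku=V86: supplier='Umbra' → outer ELSE → other

other, other, T4, other, other, other, other, other, other, other, T12, other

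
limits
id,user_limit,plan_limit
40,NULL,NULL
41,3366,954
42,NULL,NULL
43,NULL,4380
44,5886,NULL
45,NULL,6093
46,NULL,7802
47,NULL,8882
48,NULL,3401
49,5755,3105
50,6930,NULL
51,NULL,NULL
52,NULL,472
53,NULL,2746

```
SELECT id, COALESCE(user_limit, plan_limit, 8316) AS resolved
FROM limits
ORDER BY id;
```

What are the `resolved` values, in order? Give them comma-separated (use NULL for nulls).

id=40: user_limit=NULL, plan_limit=NULL, → literal 8316 → 8316
id=41: user_limit=3366 → 3366
id=42: user_limit=NULL, plan_limit=NULL, → literal 8316 → 8316
id=43: user_limit=NULL, plan_limit=4380 → 4380
id=44: user_limit=5886 → 5886
id=45: user_limit=NULL, plan_limit=6093 → 6093
id=46: user_limit=NULL, plan_limit=7802 → 7802
id=47: user_limit=NULL, plan_limit=8882 → 8882
id=48: user_limit=NULL, plan_limit=3401 → 3401
id=49: user_limit=5755 → 5755
id=50: user_limit=6930 → 6930
id=51: user_limit=NULL, plan_limit=NULL, → literal 8316 → 8316
id=52: user_limit=NULL, plan_limit=472 → 472
id=53: user_limit=NULL, plan_limit=2746 → 2746

8316, 3366, 8316, 4380, 5886, 6093, 7802, 8882, 3401, 5755, 6930, 8316, 472, 2746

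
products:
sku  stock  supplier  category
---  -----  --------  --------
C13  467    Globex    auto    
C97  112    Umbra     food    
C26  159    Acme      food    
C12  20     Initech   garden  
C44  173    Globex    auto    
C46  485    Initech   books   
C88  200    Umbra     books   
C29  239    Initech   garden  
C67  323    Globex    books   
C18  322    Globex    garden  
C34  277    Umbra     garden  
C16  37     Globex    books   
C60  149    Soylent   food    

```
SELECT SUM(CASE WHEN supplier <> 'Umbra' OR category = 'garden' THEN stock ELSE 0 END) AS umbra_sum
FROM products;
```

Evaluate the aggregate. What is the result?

2651

sku=C13: ✓ → 467
sku=C97: ✗
sku=C26: ✓ → 159
sku=C12: ✓ → 20
sku=C44: ✓ → 173
sku=C46: ✓ → 485
sku=C88: ✗
sku=C29: ✓ → 239
sku=C67: ✓ → 323
sku=C18: ✓ → 322
sku=C34: ✓ → 277
sku=C16: ✓ → 37
sku=C60: ✓ → 149
umbra_sum = 467 + 159 + 20 + 173 + 485 + 239 + 323 + 322 + 277 + 37 + 149 = 2651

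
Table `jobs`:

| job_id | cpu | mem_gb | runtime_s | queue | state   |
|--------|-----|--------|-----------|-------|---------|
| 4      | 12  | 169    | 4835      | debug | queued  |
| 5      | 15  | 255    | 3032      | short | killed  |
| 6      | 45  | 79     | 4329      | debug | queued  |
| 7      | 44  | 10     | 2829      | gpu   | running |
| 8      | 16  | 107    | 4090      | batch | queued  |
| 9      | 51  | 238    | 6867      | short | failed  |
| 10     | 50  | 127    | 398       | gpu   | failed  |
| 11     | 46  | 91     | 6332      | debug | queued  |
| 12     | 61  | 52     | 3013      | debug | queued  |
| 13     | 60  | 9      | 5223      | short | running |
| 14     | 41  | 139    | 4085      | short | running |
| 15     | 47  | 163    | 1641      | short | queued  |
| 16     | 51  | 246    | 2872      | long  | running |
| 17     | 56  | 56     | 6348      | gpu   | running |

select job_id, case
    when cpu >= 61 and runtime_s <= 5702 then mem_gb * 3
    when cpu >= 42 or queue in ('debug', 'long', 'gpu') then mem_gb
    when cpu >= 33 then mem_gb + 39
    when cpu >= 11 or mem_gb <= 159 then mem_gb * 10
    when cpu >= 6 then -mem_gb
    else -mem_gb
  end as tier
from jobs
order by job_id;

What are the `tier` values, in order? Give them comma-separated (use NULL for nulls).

169, 2550, 79, 10, 1070, 238, 127, 91, 156, 9, 178, 163, 246, 56

job_id=4: cpu >= 42 or queue in ('debug', 'long', 'gpu') → 169
job_id=5: cpu >= 11 or mem_gb <= 159 → 2550
job_id=6: cpu >= 42 or queue in ('debug', 'long', 'gpu') → 79
job_id=7: cpu >= 42 or queue in ('debug', 'long', 'gpu') → 10
job_id=8: cpu >= 11 or mem_gb <= 159 → 1070
job_id=9: cpu >= 42 or queue in ('debug', 'long', 'gpu') → 238
job_id=10: cpu >= 42 or queue in ('debug', 'long', 'gpu') → 127
job_id=11: cpu >= 42 or queue in ('debug', 'long', 'gpu') → 91
job_id=12: cpu >= 61 and runtime_s <= 5702 → 156
job_id=13: cpu >= 42 or queue in ('debug', 'long', 'gpu') → 9
job_id=14: cpu >= 33 → 178
job_id=15: cpu >= 42 or queue in ('debug', 'long', 'gpu') → 163
job_id=16: cpu >= 42 or queue in ('debug', 'long', 'gpu') → 246
job_id=17: cpu >= 42 or queue in ('debug', 'long', 'gpu') → 56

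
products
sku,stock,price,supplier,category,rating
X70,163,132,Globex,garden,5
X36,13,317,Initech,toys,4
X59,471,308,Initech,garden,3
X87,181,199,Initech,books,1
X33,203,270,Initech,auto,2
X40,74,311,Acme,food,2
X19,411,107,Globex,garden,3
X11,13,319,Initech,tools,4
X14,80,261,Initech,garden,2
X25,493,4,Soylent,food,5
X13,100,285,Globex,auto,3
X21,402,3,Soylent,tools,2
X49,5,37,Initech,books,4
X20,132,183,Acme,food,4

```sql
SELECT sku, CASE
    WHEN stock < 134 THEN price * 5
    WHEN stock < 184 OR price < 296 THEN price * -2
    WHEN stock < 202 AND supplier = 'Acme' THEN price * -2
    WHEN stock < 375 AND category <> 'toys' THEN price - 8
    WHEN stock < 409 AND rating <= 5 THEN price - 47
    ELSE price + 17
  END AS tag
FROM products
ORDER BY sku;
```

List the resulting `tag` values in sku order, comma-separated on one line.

sku=X11: stock < 134 → 1595
sku=X13: stock < 134 → 1425
sku=X14: stock < 134 → 1305
sku=X19: stock < 184 OR price < 296 → -214
sku=X20: stock < 134 → 915
sku=X21: stock < 184 OR price < 296 → -6
sku=X25: stock < 184 OR price < 296 → -8
sku=X33: stock < 184 OR price < 296 → -540
sku=X36: stock < 134 → 1585
sku=X40: stock < 134 → 1555
sku=X49: stock < 134 → 185
sku=X59: ELSE → 325
sku=X70: stock < 184 OR price < 296 → -264
sku=X87: stock < 184 OR price < 296 → -398

1595, 1425, 1305, -214, 915, -6, -8, -540, 1585, 1555, 185, 325, -264, -398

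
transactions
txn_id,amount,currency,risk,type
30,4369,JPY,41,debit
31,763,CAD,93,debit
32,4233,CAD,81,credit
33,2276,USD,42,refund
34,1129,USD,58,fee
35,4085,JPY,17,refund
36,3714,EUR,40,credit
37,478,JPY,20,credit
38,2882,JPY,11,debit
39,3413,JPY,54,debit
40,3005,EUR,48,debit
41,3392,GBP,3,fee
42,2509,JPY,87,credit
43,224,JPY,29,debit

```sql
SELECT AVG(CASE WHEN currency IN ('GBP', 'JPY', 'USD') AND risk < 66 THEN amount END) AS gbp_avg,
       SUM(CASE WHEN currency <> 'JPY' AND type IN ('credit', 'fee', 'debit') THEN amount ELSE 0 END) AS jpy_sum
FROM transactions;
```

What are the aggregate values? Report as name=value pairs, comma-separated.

[gbp_avg: currency IN ('GBP', 'JPY', 'USD') AND risk < 66]
txn_id=30: ✓ → 4369
txn_id=31: ✗
txn_id=32: ✗
txn_id=33: ✓ → 2276
txn_id=34: ✓ → 1129
txn_id=35: ✓ → 4085
txn_id=36: ✗
txn_id=37: ✓ → 478
txn_id=38: ✓ → 2882
txn_id=39: ✓ → 3413
txn_id=40: ✗
txn_id=41: ✓ → 3392
txn_id=42: ✗
txn_id=43: ✓ → 224
gbp_avg = (4369 + 2276 + 1129 + 4085 + 478 + 2882 + 3413 + 3392 + 224) / 9 = 2472
—
[jpy_sum: currency <> 'JPY' AND type IN ('credit', 'fee', 'debit')]
txn_id=30: ✗
txn_id=31: ✓ → 763
txn_id=32: ✓ → 4233
txn_id=33: ✗
txn_id=34: ✓ → 1129
txn_id=35: ✗
txn_id=36: ✓ → 3714
txn_id=37: ✗
txn_id=38: ✗
txn_id=39: ✗
txn_id=40: ✓ → 3005
txn_id=41: ✓ → 3392
txn_id=42: ✗
txn_id=43: ✗
jpy_sum = 763 + 4233 + 1129 + 3714 + 3005 + 3392 = 16236

gbp_avg=2472, jpy_sum=16236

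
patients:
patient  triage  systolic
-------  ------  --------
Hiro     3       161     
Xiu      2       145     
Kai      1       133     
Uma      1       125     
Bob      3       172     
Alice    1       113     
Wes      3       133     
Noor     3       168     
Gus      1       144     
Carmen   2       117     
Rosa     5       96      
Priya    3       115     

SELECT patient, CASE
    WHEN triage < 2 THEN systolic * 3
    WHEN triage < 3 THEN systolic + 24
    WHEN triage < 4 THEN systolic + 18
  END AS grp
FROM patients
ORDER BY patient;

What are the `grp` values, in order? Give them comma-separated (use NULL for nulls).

patient=Alice: triage < 2 → 339
patient=Bob: triage < 4 → 190
patient=Carmen: triage < 3 → 141
patient=Gus: triage < 2 → 432
patient=Hiro: triage < 4 → 179
patient=Kai: triage < 2 → 399
patient=Noor: triage < 4 → 186
patient=Priya: triage < 4 → 133
patient=Rosa: (no match → NULL) → NULL
patient=Uma: triage < 2 → 375
patient=Wes: triage < 4 → 151
patient=Xiu: triage < 3 → 169

339, 190, 141, 432, 179, 399, 186, 133, NULL, 375, 151, 169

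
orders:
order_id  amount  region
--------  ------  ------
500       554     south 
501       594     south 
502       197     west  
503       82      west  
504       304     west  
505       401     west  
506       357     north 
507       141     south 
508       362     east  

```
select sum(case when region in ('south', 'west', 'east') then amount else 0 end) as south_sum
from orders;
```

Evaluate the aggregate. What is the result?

order_id=500: ✓ → 554
order_id=501: ✓ → 594
order_id=502: ✓ → 197
order_id=503: ✓ → 82
order_id=504: ✓ → 304
order_id=505: ✓ → 401
order_id=506: ✗
order_id=507: ✓ → 141
order_id=508: ✓ → 362
south_sum = 554 + 594 + 197 + 82 + 304 + 401 + 141 + 362 = 2635

2635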